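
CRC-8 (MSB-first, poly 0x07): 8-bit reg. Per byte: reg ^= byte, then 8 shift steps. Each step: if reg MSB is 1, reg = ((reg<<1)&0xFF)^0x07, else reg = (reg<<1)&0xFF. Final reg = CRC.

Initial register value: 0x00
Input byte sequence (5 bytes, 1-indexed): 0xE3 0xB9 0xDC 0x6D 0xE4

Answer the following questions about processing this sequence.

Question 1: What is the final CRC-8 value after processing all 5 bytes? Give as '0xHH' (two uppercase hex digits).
After byte 1 (0xE3): reg=0xA7
After byte 2 (0xB9): reg=0x5A
After byte 3 (0xDC): reg=0x9B
After byte 4 (0x6D): reg=0xCC
After byte 5 (0xE4): reg=0xD8

Answer: 0xD8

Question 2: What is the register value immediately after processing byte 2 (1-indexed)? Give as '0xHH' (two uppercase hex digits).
After byte 1 (0xE3): reg=0xA7
After byte 2 (0xB9): reg=0x5A

Answer: 0x5A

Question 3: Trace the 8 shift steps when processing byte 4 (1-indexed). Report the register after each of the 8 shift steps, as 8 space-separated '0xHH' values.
Answer: 0xEB 0xD1 0xA5 0x4D 0x9A 0x33 0x66 0xCC

Derivation:
After byte 1 (0xE3): reg=0xA7
After byte 2 (0xB9): reg=0x5A
After byte 3 (0xDC): reg=0x9B
Register before byte 4: 0x9B
After XOR with byte 0x6D: 0xF6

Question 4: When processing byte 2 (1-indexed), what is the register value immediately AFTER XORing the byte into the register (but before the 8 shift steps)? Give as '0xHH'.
Answer: 0x1E

Derivation:
Register before byte 2: 0xA7
Byte 2: 0xB9
0xA7 XOR 0xB9 = 0x1E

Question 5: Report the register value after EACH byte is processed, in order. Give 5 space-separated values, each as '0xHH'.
0xA7 0x5A 0x9B 0xCC 0xD8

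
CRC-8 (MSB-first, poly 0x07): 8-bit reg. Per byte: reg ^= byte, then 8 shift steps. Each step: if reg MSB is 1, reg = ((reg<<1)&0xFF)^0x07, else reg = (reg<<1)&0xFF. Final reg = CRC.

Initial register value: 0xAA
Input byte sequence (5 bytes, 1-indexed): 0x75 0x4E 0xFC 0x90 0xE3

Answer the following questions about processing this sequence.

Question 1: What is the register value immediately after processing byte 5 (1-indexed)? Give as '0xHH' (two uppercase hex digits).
After byte 1 (0x75): reg=0x13
After byte 2 (0x4E): reg=0x94
After byte 3 (0xFC): reg=0x1F
After byte 4 (0x90): reg=0xA4
After byte 5 (0xE3): reg=0xD2

Answer: 0xD2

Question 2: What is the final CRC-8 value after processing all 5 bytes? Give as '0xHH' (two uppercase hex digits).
After byte 1 (0x75): reg=0x13
After byte 2 (0x4E): reg=0x94
After byte 3 (0xFC): reg=0x1F
After byte 4 (0x90): reg=0xA4
After byte 5 (0xE3): reg=0xD2

Answer: 0xD2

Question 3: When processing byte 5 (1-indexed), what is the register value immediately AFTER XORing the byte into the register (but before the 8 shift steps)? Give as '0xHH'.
Register before byte 5: 0xA4
Byte 5: 0xE3
0xA4 XOR 0xE3 = 0x47

Answer: 0x47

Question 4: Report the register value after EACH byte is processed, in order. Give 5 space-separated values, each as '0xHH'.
0x13 0x94 0x1F 0xA4 0xD2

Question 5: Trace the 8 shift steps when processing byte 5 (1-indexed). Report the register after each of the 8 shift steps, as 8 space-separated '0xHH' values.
After byte 1 (0x75): reg=0x13
After byte 2 (0x4E): reg=0x94
After byte 3 (0xFC): reg=0x1F
After byte 4 (0x90): reg=0xA4
Register before byte 5: 0xA4
After XOR with byte 0xE3: 0x47

Answer: 0x8E 0x1B 0x36 0x6C 0xD8 0xB7 0x69 0xD2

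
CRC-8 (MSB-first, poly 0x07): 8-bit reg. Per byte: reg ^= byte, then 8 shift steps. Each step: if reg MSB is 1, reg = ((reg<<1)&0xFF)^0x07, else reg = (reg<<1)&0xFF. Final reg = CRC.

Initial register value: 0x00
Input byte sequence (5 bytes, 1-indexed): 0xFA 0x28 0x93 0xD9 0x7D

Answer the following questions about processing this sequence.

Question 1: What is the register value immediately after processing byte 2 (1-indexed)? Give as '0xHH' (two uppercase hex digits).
After byte 1 (0xFA): reg=0xE8
After byte 2 (0x28): reg=0x4E

Answer: 0x4E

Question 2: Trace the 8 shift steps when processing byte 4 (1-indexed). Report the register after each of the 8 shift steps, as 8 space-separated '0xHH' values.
Answer: 0x8F 0x19 0x32 0x64 0xC8 0x97 0x29 0x52

Derivation:
After byte 1 (0xFA): reg=0xE8
After byte 2 (0x28): reg=0x4E
After byte 3 (0x93): reg=0x1D
Register before byte 4: 0x1D
After XOR with byte 0xD9: 0xC4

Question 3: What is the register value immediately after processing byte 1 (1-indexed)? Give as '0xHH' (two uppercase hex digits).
Answer: 0xE8

Derivation:
After byte 1 (0xFA): reg=0xE8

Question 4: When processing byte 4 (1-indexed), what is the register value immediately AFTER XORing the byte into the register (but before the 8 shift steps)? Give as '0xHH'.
Register before byte 4: 0x1D
Byte 4: 0xD9
0x1D XOR 0xD9 = 0xC4

Answer: 0xC4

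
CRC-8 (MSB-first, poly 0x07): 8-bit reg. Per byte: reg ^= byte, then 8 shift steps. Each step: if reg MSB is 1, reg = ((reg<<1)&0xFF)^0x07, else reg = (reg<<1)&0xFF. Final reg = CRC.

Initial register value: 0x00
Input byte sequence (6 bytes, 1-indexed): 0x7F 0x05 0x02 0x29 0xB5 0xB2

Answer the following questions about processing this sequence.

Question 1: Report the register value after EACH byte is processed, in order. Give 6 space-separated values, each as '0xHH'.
0x7A 0x7A 0x6F 0xD5 0x27 0xE2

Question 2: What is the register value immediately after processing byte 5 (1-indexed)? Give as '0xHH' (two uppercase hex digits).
Answer: 0x27

Derivation:
After byte 1 (0x7F): reg=0x7A
After byte 2 (0x05): reg=0x7A
After byte 3 (0x02): reg=0x6F
After byte 4 (0x29): reg=0xD5
After byte 5 (0xB5): reg=0x27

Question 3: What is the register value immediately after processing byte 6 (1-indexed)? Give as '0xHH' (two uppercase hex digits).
Answer: 0xE2

Derivation:
After byte 1 (0x7F): reg=0x7A
After byte 2 (0x05): reg=0x7A
After byte 3 (0x02): reg=0x6F
After byte 4 (0x29): reg=0xD5
After byte 5 (0xB5): reg=0x27
After byte 6 (0xB2): reg=0xE2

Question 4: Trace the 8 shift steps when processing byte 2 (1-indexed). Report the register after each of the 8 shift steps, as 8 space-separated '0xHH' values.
Answer: 0xFE 0xFB 0xF1 0xE5 0xCD 0x9D 0x3D 0x7A

Derivation:
After byte 1 (0x7F): reg=0x7A
Register before byte 2: 0x7A
After XOR with byte 0x05: 0x7F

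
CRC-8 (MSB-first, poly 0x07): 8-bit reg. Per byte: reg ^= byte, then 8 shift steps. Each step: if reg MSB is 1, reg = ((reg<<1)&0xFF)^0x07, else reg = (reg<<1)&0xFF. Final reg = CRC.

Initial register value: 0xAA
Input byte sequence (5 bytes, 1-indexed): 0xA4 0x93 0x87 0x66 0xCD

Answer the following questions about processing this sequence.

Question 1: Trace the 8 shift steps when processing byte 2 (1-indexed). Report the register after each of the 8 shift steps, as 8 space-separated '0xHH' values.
After byte 1 (0xA4): reg=0x2A
Register before byte 2: 0x2A
After XOR with byte 0x93: 0xB9

Answer: 0x75 0xEA 0xD3 0xA1 0x45 0x8A 0x13 0x26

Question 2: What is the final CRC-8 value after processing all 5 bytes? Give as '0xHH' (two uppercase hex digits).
After byte 1 (0xA4): reg=0x2A
After byte 2 (0x93): reg=0x26
After byte 3 (0x87): reg=0x6E
After byte 4 (0x66): reg=0x38
After byte 5 (0xCD): reg=0xC5

Answer: 0xC5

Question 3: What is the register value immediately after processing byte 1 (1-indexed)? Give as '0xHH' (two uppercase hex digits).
After byte 1 (0xA4): reg=0x2A

Answer: 0x2A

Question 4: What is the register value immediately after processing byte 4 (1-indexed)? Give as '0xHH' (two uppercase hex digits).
After byte 1 (0xA4): reg=0x2A
After byte 2 (0x93): reg=0x26
After byte 3 (0x87): reg=0x6E
After byte 4 (0x66): reg=0x38

Answer: 0x38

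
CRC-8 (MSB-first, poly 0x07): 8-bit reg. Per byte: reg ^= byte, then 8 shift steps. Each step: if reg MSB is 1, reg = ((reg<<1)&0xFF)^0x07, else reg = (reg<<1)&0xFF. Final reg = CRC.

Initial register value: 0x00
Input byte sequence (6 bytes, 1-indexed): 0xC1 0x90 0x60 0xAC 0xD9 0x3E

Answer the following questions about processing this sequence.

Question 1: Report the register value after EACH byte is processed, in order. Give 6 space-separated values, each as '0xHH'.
0x49 0x01 0x20 0xAD 0x4B 0x4C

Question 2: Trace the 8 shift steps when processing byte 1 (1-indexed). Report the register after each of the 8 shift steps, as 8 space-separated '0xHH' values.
Answer: 0x85 0x0D 0x1A 0x34 0x68 0xD0 0xA7 0x49

Derivation:
Register before byte 1: 0x00
After XOR with byte 0xC1: 0xC1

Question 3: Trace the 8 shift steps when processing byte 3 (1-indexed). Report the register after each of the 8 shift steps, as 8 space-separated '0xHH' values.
After byte 1 (0xC1): reg=0x49
After byte 2 (0x90): reg=0x01
Register before byte 3: 0x01
After XOR with byte 0x60: 0x61

Answer: 0xC2 0x83 0x01 0x02 0x04 0x08 0x10 0x20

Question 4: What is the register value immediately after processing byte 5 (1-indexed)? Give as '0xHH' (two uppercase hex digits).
After byte 1 (0xC1): reg=0x49
After byte 2 (0x90): reg=0x01
After byte 3 (0x60): reg=0x20
After byte 4 (0xAC): reg=0xAD
After byte 5 (0xD9): reg=0x4B

Answer: 0x4B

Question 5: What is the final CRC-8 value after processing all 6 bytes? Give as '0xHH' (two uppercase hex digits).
After byte 1 (0xC1): reg=0x49
After byte 2 (0x90): reg=0x01
After byte 3 (0x60): reg=0x20
After byte 4 (0xAC): reg=0xAD
After byte 5 (0xD9): reg=0x4B
After byte 6 (0x3E): reg=0x4C

Answer: 0x4C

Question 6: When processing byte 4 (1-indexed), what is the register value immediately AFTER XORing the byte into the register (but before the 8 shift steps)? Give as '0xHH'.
Register before byte 4: 0x20
Byte 4: 0xAC
0x20 XOR 0xAC = 0x8C

Answer: 0x8C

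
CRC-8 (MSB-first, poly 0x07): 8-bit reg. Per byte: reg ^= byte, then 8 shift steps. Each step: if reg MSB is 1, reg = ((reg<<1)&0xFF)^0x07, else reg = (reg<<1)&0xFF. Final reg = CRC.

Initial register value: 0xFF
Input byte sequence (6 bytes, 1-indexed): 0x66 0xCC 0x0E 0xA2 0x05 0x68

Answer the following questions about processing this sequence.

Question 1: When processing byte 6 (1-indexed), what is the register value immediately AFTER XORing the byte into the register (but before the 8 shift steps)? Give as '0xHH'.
Register before byte 6: 0x99
Byte 6: 0x68
0x99 XOR 0x68 = 0xF1

Answer: 0xF1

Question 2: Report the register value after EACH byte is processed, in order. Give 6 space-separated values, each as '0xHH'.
0xC6 0x36 0xA8 0x36 0x99 0xD9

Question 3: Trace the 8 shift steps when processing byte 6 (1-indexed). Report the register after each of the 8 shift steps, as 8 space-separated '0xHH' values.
After byte 1 (0x66): reg=0xC6
After byte 2 (0xCC): reg=0x36
After byte 3 (0x0E): reg=0xA8
After byte 4 (0xA2): reg=0x36
After byte 5 (0x05): reg=0x99
Register before byte 6: 0x99
After XOR with byte 0x68: 0xF1

Answer: 0xE5 0xCD 0x9D 0x3D 0x7A 0xF4 0xEF 0xD9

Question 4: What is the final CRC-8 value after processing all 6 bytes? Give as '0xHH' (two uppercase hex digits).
Answer: 0xD9

Derivation:
After byte 1 (0x66): reg=0xC6
After byte 2 (0xCC): reg=0x36
After byte 3 (0x0E): reg=0xA8
After byte 4 (0xA2): reg=0x36
After byte 5 (0x05): reg=0x99
After byte 6 (0x68): reg=0xD9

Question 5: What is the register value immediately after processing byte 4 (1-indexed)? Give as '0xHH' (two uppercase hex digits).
After byte 1 (0x66): reg=0xC6
After byte 2 (0xCC): reg=0x36
After byte 3 (0x0E): reg=0xA8
After byte 4 (0xA2): reg=0x36

Answer: 0x36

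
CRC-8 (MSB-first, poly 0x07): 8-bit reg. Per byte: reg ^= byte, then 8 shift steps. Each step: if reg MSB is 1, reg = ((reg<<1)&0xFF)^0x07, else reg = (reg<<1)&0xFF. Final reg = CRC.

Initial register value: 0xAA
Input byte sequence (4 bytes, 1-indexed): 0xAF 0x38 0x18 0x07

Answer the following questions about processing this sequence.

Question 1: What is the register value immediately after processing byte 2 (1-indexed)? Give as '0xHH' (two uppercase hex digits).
After byte 1 (0xAF): reg=0x1B
After byte 2 (0x38): reg=0xE9

Answer: 0xE9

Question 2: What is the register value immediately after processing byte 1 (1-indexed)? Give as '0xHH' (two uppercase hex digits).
Answer: 0x1B

Derivation:
After byte 1 (0xAF): reg=0x1B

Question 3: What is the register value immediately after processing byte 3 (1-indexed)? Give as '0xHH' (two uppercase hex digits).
After byte 1 (0xAF): reg=0x1B
After byte 2 (0x38): reg=0xE9
After byte 3 (0x18): reg=0xD9

Answer: 0xD9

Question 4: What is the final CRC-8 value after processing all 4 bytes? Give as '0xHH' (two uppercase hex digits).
After byte 1 (0xAF): reg=0x1B
After byte 2 (0x38): reg=0xE9
After byte 3 (0x18): reg=0xD9
After byte 4 (0x07): reg=0x14

Answer: 0x14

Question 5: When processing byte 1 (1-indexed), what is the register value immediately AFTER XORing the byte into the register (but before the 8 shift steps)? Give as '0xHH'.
Register before byte 1: 0xAA
Byte 1: 0xAF
0xAA XOR 0xAF = 0x05

Answer: 0x05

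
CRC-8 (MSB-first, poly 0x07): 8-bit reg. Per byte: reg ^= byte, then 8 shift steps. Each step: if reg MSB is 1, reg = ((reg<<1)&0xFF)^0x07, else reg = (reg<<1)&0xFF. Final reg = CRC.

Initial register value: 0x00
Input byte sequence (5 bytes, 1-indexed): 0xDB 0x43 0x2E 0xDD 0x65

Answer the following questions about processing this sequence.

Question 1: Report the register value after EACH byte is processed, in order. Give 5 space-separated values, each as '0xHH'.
0x0F 0xE3 0x6D 0x19 0x73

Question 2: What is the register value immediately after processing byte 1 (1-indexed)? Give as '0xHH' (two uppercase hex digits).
After byte 1 (0xDB): reg=0x0F

Answer: 0x0F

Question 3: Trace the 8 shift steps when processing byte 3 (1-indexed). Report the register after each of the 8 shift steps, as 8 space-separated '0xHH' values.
Answer: 0x9D 0x3D 0x7A 0xF4 0xEF 0xD9 0xB5 0x6D

Derivation:
After byte 1 (0xDB): reg=0x0F
After byte 2 (0x43): reg=0xE3
Register before byte 3: 0xE3
After XOR with byte 0x2E: 0xCD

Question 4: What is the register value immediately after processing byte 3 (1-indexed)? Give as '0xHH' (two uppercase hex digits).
After byte 1 (0xDB): reg=0x0F
After byte 2 (0x43): reg=0xE3
After byte 3 (0x2E): reg=0x6D

Answer: 0x6D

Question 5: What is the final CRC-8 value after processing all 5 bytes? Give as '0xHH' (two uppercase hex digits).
Answer: 0x73

Derivation:
After byte 1 (0xDB): reg=0x0F
After byte 2 (0x43): reg=0xE3
After byte 3 (0x2E): reg=0x6D
After byte 4 (0xDD): reg=0x19
After byte 5 (0x65): reg=0x73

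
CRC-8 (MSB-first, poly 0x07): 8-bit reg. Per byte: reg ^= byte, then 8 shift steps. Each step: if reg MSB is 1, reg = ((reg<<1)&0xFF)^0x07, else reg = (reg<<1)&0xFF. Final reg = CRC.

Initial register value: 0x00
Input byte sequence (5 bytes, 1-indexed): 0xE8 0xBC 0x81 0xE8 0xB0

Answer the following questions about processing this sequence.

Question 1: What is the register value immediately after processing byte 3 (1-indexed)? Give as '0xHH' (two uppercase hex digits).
Answer: 0xA2

Derivation:
After byte 1 (0xE8): reg=0x96
After byte 2 (0xBC): reg=0xD6
After byte 3 (0x81): reg=0xA2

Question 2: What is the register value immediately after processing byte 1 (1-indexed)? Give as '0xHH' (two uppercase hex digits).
Answer: 0x96

Derivation:
After byte 1 (0xE8): reg=0x96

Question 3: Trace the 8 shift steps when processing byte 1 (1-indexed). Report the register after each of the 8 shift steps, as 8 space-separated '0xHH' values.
Register before byte 1: 0x00
After XOR with byte 0xE8: 0xE8

Answer: 0xD7 0xA9 0x55 0xAA 0x53 0xA6 0x4B 0x96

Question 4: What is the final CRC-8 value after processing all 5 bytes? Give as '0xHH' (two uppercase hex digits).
After byte 1 (0xE8): reg=0x96
After byte 2 (0xBC): reg=0xD6
After byte 3 (0x81): reg=0xA2
After byte 4 (0xE8): reg=0xF1
After byte 5 (0xB0): reg=0xC0

Answer: 0xC0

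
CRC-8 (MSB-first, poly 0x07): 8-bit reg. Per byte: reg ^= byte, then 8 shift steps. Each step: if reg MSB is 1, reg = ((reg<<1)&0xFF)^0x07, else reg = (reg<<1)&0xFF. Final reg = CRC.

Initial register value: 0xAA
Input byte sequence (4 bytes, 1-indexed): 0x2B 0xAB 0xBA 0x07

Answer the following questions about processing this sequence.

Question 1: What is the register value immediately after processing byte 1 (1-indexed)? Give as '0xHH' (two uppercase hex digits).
After byte 1 (0x2B): reg=0x8E

Answer: 0x8E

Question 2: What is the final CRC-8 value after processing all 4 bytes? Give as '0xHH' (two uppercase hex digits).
Answer: 0x5B

Derivation:
After byte 1 (0x2B): reg=0x8E
After byte 2 (0xAB): reg=0xFB
After byte 3 (0xBA): reg=0xC0
After byte 4 (0x07): reg=0x5B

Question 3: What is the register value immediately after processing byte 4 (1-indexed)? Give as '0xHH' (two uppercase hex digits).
Answer: 0x5B

Derivation:
After byte 1 (0x2B): reg=0x8E
After byte 2 (0xAB): reg=0xFB
After byte 3 (0xBA): reg=0xC0
After byte 4 (0x07): reg=0x5B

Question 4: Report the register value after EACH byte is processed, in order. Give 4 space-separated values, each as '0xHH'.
0x8E 0xFB 0xC0 0x5B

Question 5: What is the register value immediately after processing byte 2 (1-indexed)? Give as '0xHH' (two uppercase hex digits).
After byte 1 (0x2B): reg=0x8E
After byte 2 (0xAB): reg=0xFB

Answer: 0xFB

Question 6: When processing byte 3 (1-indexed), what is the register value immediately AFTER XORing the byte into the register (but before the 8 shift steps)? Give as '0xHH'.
Register before byte 3: 0xFB
Byte 3: 0xBA
0xFB XOR 0xBA = 0x41

Answer: 0x41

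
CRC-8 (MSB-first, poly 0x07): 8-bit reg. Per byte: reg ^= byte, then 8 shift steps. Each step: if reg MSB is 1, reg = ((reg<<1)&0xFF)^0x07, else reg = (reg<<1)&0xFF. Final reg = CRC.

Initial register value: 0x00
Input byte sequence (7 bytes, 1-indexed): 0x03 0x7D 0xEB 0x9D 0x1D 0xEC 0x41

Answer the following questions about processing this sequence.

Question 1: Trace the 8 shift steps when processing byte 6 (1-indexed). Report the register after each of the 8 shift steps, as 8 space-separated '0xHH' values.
After byte 1 (0x03): reg=0x09
After byte 2 (0x7D): reg=0x4B
After byte 3 (0xEB): reg=0x69
After byte 4 (0x9D): reg=0xC2
After byte 5 (0x1D): reg=0x13
Register before byte 6: 0x13
After XOR with byte 0xEC: 0xFF

Answer: 0xF9 0xF5 0xED 0xDD 0xBD 0x7D 0xFA 0xF3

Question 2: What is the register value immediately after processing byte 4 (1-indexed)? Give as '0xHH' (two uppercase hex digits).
After byte 1 (0x03): reg=0x09
After byte 2 (0x7D): reg=0x4B
After byte 3 (0xEB): reg=0x69
After byte 4 (0x9D): reg=0xC2

Answer: 0xC2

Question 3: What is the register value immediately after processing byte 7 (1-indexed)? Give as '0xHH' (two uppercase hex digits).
Answer: 0x17

Derivation:
After byte 1 (0x03): reg=0x09
After byte 2 (0x7D): reg=0x4B
After byte 3 (0xEB): reg=0x69
After byte 4 (0x9D): reg=0xC2
After byte 5 (0x1D): reg=0x13
After byte 6 (0xEC): reg=0xF3
After byte 7 (0x41): reg=0x17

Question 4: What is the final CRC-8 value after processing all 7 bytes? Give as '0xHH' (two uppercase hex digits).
After byte 1 (0x03): reg=0x09
After byte 2 (0x7D): reg=0x4B
After byte 3 (0xEB): reg=0x69
After byte 4 (0x9D): reg=0xC2
After byte 5 (0x1D): reg=0x13
After byte 6 (0xEC): reg=0xF3
After byte 7 (0x41): reg=0x17

Answer: 0x17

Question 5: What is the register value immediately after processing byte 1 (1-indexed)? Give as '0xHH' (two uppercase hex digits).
After byte 1 (0x03): reg=0x09

Answer: 0x09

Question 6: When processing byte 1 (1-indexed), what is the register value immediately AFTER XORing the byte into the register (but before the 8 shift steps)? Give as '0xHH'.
Answer: 0x03

Derivation:
Register before byte 1: 0x00
Byte 1: 0x03
0x00 XOR 0x03 = 0x03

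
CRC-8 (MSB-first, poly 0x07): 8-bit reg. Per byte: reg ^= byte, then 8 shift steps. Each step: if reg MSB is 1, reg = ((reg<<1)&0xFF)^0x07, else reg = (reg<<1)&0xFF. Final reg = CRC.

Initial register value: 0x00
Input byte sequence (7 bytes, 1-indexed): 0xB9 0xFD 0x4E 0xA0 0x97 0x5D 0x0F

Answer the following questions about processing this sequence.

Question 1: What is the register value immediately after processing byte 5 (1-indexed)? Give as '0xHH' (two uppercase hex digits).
Answer: 0x19

Derivation:
After byte 1 (0xB9): reg=0x26
After byte 2 (0xFD): reg=0x0F
After byte 3 (0x4E): reg=0xC0
After byte 4 (0xA0): reg=0x27
After byte 5 (0x97): reg=0x19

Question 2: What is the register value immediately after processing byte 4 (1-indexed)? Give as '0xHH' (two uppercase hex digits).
After byte 1 (0xB9): reg=0x26
After byte 2 (0xFD): reg=0x0F
After byte 3 (0x4E): reg=0xC0
After byte 4 (0xA0): reg=0x27

Answer: 0x27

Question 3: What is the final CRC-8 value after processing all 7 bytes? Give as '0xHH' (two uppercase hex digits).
Answer: 0x22

Derivation:
After byte 1 (0xB9): reg=0x26
After byte 2 (0xFD): reg=0x0F
After byte 3 (0x4E): reg=0xC0
After byte 4 (0xA0): reg=0x27
After byte 5 (0x97): reg=0x19
After byte 6 (0x5D): reg=0xDB
After byte 7 (0x0F): reg=0x22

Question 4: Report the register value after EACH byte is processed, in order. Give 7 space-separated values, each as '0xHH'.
0x26 0x0F 0xC0 0x27 0x19 0xDB 0x22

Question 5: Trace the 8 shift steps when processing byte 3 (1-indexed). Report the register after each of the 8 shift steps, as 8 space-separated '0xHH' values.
After byte 1 (0xB9): reg=0x26
After byte 2 (0xFD): reg=0x0F
Register before byte 3: 0x0F
After XOR with byte 0x4E: 0x41

Answer: 0x82 0x03 0x06 0x0C 0x18 0x30 0x60 0xC0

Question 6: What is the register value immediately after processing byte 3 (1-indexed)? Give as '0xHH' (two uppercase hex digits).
Answer: 0xC0

Derivation:
After byte 1 (0xB9): reg=0x26
After byte 2 (0xFD): reg=0x0F
After byte 3 (0x4E): reg=0xC0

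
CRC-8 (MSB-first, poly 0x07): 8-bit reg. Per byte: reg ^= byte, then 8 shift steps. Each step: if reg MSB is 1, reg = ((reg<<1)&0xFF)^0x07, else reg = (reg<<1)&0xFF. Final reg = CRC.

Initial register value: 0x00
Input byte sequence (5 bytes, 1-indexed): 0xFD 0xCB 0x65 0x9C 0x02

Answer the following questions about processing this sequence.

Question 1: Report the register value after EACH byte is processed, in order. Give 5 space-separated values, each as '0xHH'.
0xFD 0x82 0xBB 0xF5 0xCB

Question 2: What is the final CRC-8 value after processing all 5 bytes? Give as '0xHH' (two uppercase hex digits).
After byte 1 (0xFD): reg=0xFD
After byte 2 (0xCB): reg=0x82
After byte 3 (0x65): reg=0xBB
After byte 4 (0x9C): reg=0xF5
After byte 5 (0x02): reg=0xCB

Answer: 0xCB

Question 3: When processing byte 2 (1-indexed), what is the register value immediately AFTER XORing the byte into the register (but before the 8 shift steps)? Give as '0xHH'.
Register before byte 2: 0xFD
Byte 2: 0xCB
0xFD XOR 0xCB = 0x36

Answer: 0x36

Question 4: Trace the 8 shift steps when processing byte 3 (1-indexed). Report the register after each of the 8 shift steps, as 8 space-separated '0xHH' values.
Answer: 0xC9 0x95 0x2D 0x5A 0xB4 0x6F 0xDE 0xBB

Derivation:
After byte 1 (0xFD): reg=0xFD
After byte 2 (0xCB): reg=0x82
Register before byte 3: 0x82
After XOR with byte 0x65: 0xE7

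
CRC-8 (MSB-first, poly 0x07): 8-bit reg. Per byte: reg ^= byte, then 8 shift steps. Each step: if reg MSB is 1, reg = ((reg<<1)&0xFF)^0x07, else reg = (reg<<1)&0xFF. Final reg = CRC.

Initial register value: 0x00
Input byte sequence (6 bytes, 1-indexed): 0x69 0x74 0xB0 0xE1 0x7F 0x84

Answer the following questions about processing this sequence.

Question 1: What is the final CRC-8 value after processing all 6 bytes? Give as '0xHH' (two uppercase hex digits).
After byte 1 (0x69): reg=0x18
After byte 2 (0x74): reg=0x03
After byte 3 (0xB0): reg=0x10
After byte 4 (0xE1): reg=0xD9
After byte 5 (0x7F): reg=0x7B
After byte 6 (0x84): reg=0xF3

Answer: 0xF3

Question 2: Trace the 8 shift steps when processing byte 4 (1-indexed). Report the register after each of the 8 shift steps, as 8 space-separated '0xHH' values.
Answer: 0xE5 0xCD 0x9D 0x3D 0x7A 0xF4 0xEF 0xD9

Derivation:
After byte 1 (0x69): reg=0x18
After byte 2 (0x74): reg=0x03
After byte 3 (0xB0): reg=0x10
Register before byte 4: 0x10
After XOR with byte 0xE1: 0xF1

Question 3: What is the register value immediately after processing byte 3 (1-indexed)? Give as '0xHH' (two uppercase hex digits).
Answer: 0x10

Derivation:
After byte 1 (0x69): reg=0x18
After byte 2 (0x74): reg=0x03
After byte 3 (0xB0): reg=0x10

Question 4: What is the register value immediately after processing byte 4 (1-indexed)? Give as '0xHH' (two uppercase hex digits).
After byte 1 (0x69): reg=0x18
After byte 2 (0x74): reg=0x03
After byte 3 (0xB0): reg=0x10
After byte 4 (0xE1): reg=0xD9

Answer: 0xD9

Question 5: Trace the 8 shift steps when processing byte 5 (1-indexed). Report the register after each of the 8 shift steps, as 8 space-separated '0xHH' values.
Answer: 0x4B 0x96 0x2B 0x56 0xAC 0x5F 0xBE 0x7B

Derivation:
After byte 1 (0x69): reg=0x18
After byte 2 (0x74): reg=0x03
After byte 3 (0xB0): reg=0x10
After byte 4 (0xE1): reg=0xD9
Register before byte 5: 0xD9
After XOR with byte 0x7F: 0xA6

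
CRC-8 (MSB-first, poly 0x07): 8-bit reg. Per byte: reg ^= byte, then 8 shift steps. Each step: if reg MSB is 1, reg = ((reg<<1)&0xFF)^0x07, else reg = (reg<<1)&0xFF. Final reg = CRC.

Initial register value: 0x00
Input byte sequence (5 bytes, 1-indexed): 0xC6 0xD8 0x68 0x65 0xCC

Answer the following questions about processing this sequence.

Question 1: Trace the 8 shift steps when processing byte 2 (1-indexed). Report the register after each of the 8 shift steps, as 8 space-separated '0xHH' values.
After byte 1 (0xC6): reg=0x5C
Register before byte 2: 0x5C
After XOR with byte 0xD8: 0x84

Answer: 0x0F 0x1E 0x3C 0x78 0xF0 0xE7 0xC9 0x95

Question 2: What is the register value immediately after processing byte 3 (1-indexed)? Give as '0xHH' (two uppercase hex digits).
After byte 1 (0xC6): reg=0x5C
After byte 2 (0xD8): reg=0x95
After byte 3 (0x68): reg=0xFD

Answer: 0xFD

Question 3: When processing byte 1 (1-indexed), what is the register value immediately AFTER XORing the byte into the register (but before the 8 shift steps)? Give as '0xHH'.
Answer: 0xC6

Derivation:
Register before byte 1: 0x00
Byte 1: 0xC6
0x00 XOR 0xC6 = 0xC6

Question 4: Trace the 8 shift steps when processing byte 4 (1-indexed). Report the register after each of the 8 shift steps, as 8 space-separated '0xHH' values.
After byte 1 (0xC6): reg=0x5C
After byte 2 (0xD8): reg=0x95
After byte 3 (0x68): reg=0xFD
Register before byte 4: 0xFD
After XOR with byte 0x65: 0x98

Answer: 0x37 0x6E 0xDC 0xBF 0x79 0xF2 0xE3 0xC1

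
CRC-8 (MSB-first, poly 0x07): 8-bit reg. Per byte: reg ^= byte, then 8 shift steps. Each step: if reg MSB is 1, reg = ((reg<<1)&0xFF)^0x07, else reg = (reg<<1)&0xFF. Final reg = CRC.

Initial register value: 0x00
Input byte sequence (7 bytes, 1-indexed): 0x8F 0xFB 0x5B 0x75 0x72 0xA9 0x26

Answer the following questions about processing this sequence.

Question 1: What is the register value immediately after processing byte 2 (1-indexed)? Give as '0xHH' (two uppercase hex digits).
After byte 1 (0x8F): reg=0xA4
After byte 2 (0xFB): reg=0x9A

Answer: 0x9A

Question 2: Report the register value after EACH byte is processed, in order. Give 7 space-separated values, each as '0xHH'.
0xA4 0x9A 0x49 0xB4 0x5C 0xC5 0xA7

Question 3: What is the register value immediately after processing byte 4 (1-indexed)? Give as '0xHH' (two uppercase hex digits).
After byte 1 (0x8F): reg=0xA4
After byte 2 (0xFB): reg=0x9A
After byte 3 (0x5B): reg=0x49
After byte 4 (0x75): reg=0xB4

Answer: 0xB4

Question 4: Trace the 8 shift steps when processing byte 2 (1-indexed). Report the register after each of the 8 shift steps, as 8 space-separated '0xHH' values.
After byte 1 (0x8F): reg=0xA4
Register before byte 2: 0xA4
After XOR with byte 0xFB: 0x5F

Answer: 0xBE 0x7B 0xF6 0xEB 0xD1 0xA5 0x4D 0x9A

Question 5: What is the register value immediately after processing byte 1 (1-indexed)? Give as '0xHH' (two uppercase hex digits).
Answer: 0xA4

Derivation:
After byte 1 (0x8F): reg=0xA4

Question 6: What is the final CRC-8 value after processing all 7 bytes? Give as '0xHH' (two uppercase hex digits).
Answer: 0xA7

Derivation:
After byte 1 (0x8F): reg=0xA4
After byte 2 (0xFB): reg=0x9A
After byte 3 (0x5B): reg=0x49
After byte 4 (0x75): reg=0xB4
After byte 5 (0x72): reg=0x5C
After byte 6 (0xA9): reg=0xC5
After byte 7 (0x26): reg=0xA7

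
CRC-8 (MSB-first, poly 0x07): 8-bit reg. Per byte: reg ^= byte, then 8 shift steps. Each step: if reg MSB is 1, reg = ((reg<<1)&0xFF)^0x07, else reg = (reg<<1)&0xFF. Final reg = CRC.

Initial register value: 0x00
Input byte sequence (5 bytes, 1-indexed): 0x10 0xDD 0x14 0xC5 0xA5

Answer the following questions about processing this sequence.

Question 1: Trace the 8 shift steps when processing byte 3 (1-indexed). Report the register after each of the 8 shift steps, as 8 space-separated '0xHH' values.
After byte 1 (0x10): reg=0x70
After byte 2 (0xDD): reg=0x4A
Register before byte 3: 0x4A
After XOR with byte 0x14: 0x5E

Answer: 0xBC 0x7F 0xFE 0xFB 0xF1 0xE5 0xCD 0x9D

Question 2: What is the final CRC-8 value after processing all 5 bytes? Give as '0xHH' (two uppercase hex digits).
Answer: 0xD6

Derivation:
After byte 1 (0x10): reg=0x70
After byte 2 (0xDD): reg=0x4A
After byte 3 (0x14): reg=0x9D
After byte 4 (0xC5): reg=0x8F
After byte 5 (0xA5): reg=0xD6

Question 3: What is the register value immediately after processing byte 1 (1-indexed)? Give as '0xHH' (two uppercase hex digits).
Answer: 0x70

Derivation:
After byte 1 (0x10): reg=0x70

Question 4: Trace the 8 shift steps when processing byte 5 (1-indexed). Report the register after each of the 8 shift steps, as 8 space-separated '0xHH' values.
Answer: 0x54 0xA8 0x57 0xAE 0x5B 0xB6 0x6B 0xD6

Derivation:
After byte 1 (0x10): reg=0x70
After byte 2 (0xDD): reg=0x4A
After byte 3 (0x14): reg=0x9D
After byte 4 (0xC5): reg=0x8F
Register before byte 5: 0x8F
After XOR with byte 0xA5: 0x2A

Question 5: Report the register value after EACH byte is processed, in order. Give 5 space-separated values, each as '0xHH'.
0x70 0x4A 0x9D 0x8F 0xD6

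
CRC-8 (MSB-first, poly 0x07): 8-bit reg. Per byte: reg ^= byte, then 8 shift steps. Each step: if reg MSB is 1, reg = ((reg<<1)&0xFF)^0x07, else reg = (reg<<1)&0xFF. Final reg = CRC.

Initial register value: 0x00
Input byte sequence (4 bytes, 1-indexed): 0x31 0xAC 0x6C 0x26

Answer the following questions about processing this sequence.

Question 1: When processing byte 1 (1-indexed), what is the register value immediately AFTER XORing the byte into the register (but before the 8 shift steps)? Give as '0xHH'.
Answer: 0x31

Derivation:
Register before byte 1: 0x00
Byte 1: 0x31
0x00 XOR 0x31 = 0x31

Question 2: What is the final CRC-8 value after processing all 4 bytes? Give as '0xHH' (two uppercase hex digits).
Answer: 0xF6

Derivation:
After byte 1 (0x31): reg=0x97
After byte 2 (0xAC): reg=0xA1
After byte 3 (0x6C): reg=0x6D
After byte 4 (0x26): reg=0xF6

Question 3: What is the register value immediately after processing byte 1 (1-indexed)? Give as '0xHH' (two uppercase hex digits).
Answer: 0x97

Derivation:
After byte 1 (0x31): reg=0x97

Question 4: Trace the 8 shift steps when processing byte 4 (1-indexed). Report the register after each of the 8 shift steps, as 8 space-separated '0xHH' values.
Answer: 0x96 0x2B 0x56 0xAC 0x5F 0xBE 0x7B 0xF6

Derivation:
After byte 1 (0x31): reg=0x97
After byte 2 (0xAC): reg=0xA1
After byte 3 (0x6C): reg=0x6D
Register before byte 4: 0x6D
After XOR with byte 0x26: 0x4B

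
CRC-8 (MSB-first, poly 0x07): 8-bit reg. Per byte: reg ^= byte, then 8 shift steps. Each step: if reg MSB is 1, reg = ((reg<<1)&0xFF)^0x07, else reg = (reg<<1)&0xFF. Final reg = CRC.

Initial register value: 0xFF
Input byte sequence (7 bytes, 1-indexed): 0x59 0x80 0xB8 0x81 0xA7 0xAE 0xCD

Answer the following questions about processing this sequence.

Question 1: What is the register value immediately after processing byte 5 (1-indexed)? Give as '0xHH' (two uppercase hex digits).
After byte 1 (0x59): reg=0x7B
After byte 2 (0x80): reg=0xEF
After byte 3 (0xB8): reg=0xA2
After byte 4 (0x81): reg=0xE9
After byte 5 (0xA7): reg=0xED

Answer: 0xED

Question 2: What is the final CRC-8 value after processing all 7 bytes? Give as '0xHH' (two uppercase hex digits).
After byte 1 (0x59): reg=0x7B
After byte 2 (0x80): reg=0xEF
After byte 3 (0xB8): reg=0xA2
After byte 4 (0x81): reg=0xE9
After byte 5 (0xA7): reg=0xED
After byte 6 (0xAE): reg=0xCE
After byte 7 (0xCD): reg=0x09

Answer: 0x09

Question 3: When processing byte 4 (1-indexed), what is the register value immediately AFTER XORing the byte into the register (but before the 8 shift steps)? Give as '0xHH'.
Answer: 0x23

Derivation:
Register before byte 4: 0xA2
Byte 4: 0x81
0xA2 XOR 0x81 = 0x23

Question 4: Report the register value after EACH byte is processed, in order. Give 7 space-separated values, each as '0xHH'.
0x7B 0xEF 0xA2 0xE9 0xED 0xCE 0x09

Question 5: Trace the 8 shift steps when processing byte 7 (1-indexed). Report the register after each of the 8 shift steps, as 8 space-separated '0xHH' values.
After byte 1 (0x59): reg=0x7B
After byte 2 (0x80): reg=0xEF
After byte 3 (0xB8): reg=0xA2
After byte 4 (0x81): reg=0xE9
After byte 5 (0xA7): reg=0xED
After byte 6 (0xAE): reg=0xCE
Register before byte 7: 0xCE
After XOR with byte 0xCD: 0x03

Answer: 0x06 0x0C 0x18 0x30 0x60 0xC0 0x87 0x09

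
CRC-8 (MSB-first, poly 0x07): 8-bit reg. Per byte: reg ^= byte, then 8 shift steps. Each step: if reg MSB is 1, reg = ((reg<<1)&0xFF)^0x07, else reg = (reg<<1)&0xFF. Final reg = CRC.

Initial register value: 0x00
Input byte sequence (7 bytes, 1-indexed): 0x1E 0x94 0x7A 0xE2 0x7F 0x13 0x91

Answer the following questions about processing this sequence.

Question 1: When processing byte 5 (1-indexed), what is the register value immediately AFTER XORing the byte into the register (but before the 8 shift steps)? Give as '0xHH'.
Answer: 0x5E

Derivation:
Register before byte 5: 0x21
Byte 5: 0x7F
0x21 XOR 0x7F = 0x5E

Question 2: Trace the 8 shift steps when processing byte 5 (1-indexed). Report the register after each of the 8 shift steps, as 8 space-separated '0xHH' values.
Answer: 0xBC 0x7F 0xFE 0xFB 0xF1 0xE5 0xCD 0x9D

Derivation:
After byte 1 (0x1E): reg=0x5A
After byte 2 (0x94): reg=0x64
After byte 3 (0x7A): reg=0x5A
After byte 4 (0xE2): reg=0x21
Register before byte 5: 0x21
After XOR with byte 0x7F: 0x5E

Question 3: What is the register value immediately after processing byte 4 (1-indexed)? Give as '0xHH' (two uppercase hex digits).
Answer: 0x21

Derivation:
After byte 1 (0x1E): reg=0x5A
After byte 2 (0x94): reg=0x64
After byte 3 (0x7A): reg=0x5A
After byte 4 (0xE2): reg=0x21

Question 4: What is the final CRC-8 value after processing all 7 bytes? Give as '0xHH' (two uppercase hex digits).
Answer: 0x9E

Derivation:
After byte 1 (0x1E): reg=0x5A
After byte 2 (0x94): reg=0x64
After byte 3 (0x7A): reg=0x5A
After byte 4 (0xE2): reg=0x21
After byte 5 (0x7F): reg=0x9D
After byte 6 (0x13): reg=0xA3
After byte 7 (0x91): reg=0x9E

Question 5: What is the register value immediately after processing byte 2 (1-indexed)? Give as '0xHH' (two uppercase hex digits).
Answer: 0x64

Derivation:
After byte 1 (0x1E): reg=0x5A
After byte 2 (0x94): reg=0x64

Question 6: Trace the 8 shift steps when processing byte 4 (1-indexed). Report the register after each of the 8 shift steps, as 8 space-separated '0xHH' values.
Answer: 0x77 0xEE 0xDB 0xB1 0x65 0xCA 0x93 0x21

Derivation:
After byte 1 (0x1E): reg=0x5A
After byte 2 (0x94): reg=0x64
After byte 3 (0x7A): reg=0x5A
Register before byte 4: 0x5A
After XOR with byte 0xE2: 0xB8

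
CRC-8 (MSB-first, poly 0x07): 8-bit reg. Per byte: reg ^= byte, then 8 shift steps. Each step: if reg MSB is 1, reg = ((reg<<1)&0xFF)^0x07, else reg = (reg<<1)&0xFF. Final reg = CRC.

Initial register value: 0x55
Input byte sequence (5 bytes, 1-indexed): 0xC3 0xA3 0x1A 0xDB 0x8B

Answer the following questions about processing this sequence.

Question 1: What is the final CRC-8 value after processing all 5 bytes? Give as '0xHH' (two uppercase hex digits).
After byte 1 (0xC3): reg=0xEB
After byte 2 (0xA3): reg=0xFF
After byte 3 (0x1A): reg=0xB5
After byte 4 (0xDB): reg=0x0D
After byte 5 (0x8B): reg=0x9B

Answer: 0x9B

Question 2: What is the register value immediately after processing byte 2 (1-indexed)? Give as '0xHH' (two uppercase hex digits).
Answer: 0xFF

Derivation:
After byte 1 (0xC3): reg=0xEB
After byte 2 (0xA3): reg=0xFF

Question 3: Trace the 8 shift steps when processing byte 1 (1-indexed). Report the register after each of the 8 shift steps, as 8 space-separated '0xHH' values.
Register before byte 1: 0x55
After XOR with byte 0xC3: 0x96

Answer: 0x2B 0x56 0xAC 0x5F 0xBE 0x7B 0xF6 0xEB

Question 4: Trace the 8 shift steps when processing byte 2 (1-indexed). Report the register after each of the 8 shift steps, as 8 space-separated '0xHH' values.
Answer: 0x90 0x27 0x4E 0x9C 0x3F 0x7E 0xFC 0xFF

Derivation:
After byte 1 (0xC3): reg=0xEB
Register before byte 2: 0xEB
After XOR with byte 0xA3: 0x48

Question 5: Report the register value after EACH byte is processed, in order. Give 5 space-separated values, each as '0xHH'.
0xEB 0xFF 0xB5 0x0D 0x9B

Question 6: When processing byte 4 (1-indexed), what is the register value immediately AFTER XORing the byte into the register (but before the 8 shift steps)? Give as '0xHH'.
Answer: 0x6E

Derivation:
Register before byte 4: 0xB5
Byte 4: 0xDB
0xB5 XOR 0xDB = 0x6E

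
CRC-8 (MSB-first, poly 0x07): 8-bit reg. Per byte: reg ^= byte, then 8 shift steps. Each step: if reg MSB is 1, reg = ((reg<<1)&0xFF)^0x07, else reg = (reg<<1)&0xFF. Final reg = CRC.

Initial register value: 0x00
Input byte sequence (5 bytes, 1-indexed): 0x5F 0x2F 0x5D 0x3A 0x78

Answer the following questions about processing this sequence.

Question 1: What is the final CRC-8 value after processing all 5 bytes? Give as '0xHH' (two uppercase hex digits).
After byte 1 (0x5F): reg=0x9A
After byte 2 (0x2F): reg=0x02
After byte 3 (0x5D): reg=0x9A
After byte 4 (0x3A): reg=0x69
After byte 5 (0x78): reg=0x77

Answer: 0x77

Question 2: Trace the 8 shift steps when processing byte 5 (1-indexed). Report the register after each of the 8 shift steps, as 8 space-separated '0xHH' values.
Answer: 0x22 0x44 0x88 0x17 0x2E 0x5C 0xB8 0x77

Derivation:
After byte 1 (0x5F): reg=0x9A
After byte 2 (0x2F): reg=0x02
After byte 3 (0x5D): reg=0x9A
After byte 4 (0x3A): reg=0x69
Register before byte 5: 0x69
After XOR with byte 0x78: 0x11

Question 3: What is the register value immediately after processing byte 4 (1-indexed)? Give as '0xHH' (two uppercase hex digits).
After byte 1 (0x5F): reg=0x9A
After byte 2 (0x2F): reg=0x02
After byte 3 (0x5D): reg=0x9A
After byte 4 (0x3A): reg=0x69

Answer: 0x69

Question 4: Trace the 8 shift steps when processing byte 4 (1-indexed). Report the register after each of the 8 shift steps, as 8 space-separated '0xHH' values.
Answer: 0x47 0x8E 0x1B 0x36 0x6C 0xD8 0xB7 0x69

Derivation:
After byte 1 (0x5F): reg=0x9A
After byte 2 (0x2F): reg=0x02
After byte 3 (0x5D): reg=0x9A
Register before byte 4: 0x9A
After XOR with byte 0x3A: 0xA0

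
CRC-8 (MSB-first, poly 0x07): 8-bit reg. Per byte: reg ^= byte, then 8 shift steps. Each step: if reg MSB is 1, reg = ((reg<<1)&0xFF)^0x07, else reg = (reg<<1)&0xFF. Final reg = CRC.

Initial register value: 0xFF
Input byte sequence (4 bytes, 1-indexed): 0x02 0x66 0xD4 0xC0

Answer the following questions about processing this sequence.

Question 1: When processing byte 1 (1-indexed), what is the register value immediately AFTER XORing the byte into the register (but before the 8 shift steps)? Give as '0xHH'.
Register before byte 1: 0xFF
Byte 1: 0x02
0xFF XOR 0x02 = 0xFD

Answer: 0xFD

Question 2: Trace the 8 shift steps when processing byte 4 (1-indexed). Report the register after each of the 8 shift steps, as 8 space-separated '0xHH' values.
After byte 1 (0x02): reg=0xFD
After byte 2 (0x66): reg=0xC8
After byte 3 (0xD4): reg=0x54
Register before byte 4: 0x54
After XOR with byte 0xC0: 0x94

Answer: 0x2F 0x5E 0xBC 0x7F 0xFE 0xFB 0xF1 0xE5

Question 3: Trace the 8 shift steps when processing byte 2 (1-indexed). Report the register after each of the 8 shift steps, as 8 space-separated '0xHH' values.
Answer: 0x31 0x62 0xC4 0x8F 0x19 0x32 0x64 0xC8

Derivation:
After byte 1 (0x02): reg=0xFD
Register before byte 2: 0xFD
After XOR with byte 0x66: 0x9B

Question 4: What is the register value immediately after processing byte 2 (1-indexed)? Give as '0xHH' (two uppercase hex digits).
Answer: 0xC8

Derivation:
After byte 1 (0x02): reg=0xFD
After byte 2 (0x66): reg=0xC8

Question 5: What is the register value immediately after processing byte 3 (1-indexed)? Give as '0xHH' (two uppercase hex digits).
Answer: 0x54

Derivation:
After byte 1 (0x02): reg=0xFD
After byte 2 (0x66): reg=0xC8
After byte 3 (0xD4): reg=0x54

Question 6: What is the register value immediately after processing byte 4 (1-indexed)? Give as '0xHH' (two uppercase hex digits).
Answer: 0xE5

Derivation:
After byte 1 (0x02): reg=0xFD
After byte 2 (0x66): reg=0xC8
After byte 3 (0xD4): reg=0x54
After byte 4 (0xC0): reg=0xE5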